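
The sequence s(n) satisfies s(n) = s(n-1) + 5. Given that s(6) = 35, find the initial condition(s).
s(6) = s(0) + 6·5, so s(0) = 35 - 30 = 5.

s(0) = 5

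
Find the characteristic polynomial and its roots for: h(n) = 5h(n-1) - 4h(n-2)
Substitute h(n) = rⁿ and divide through by rⁿ⁻²: r² - 5r + 4 = 0
Factor: (r - 4)(r - 1) = 0, so r = 4, 1.
General solution: h(n) = A·4ⁿ + B·1ⁿ

Characteristic: r² - 5r + 4 = 0, Roots: r = 4, 1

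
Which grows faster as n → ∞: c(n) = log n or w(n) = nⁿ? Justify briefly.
Comparing growth rates:
Growth-rate hierarchy: log n ≺ any polynomial ≺ any exponential cⁿ (c>1) ≺ n! ≺ nⁿ.
super-exponential nⁿ dominates logarithmic asymptotically.

w(n) grows faster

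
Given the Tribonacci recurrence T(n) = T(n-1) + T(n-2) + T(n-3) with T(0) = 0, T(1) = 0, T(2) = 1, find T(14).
Computing the sequence terms:
0, 0, 1, 1, 2, 4, 7, 13, 24, 44, 81, 149, 274, 504, 927

927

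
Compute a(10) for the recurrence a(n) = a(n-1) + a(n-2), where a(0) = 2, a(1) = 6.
Computing the sequence terms:
2, 6, 8, 14, 22, 36, 58, 94, 152, 246, 398

398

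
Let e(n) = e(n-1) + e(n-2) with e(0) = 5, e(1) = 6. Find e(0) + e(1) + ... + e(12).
Computing the sequence terms: 5, 6, 11, 17, 28, 45, 73, 118, 191, 309, 500, 809, 1309
Adding these values together:

3421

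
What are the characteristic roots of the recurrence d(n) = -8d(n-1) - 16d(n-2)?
Substitute d(n) = rⁿ and divide through by rⁿ⁻²: r² + 8r + 16 = 0
Factor: (r + 4)² = 0, so r = -4 (double root).
General solution: d(n) = (A + Bn)·(-4)ⁿ

Characteristic: r² + 8r + 16 = 0, Roots: r = -4 (double root)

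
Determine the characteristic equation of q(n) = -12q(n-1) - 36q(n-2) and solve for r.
Substitute q(n) = rⁿ and divide through by rⁿ⁻²: r² + 12r + 36 = 0
Factor: (r + 6)² = 0, so r = -6 (double root).
General solution: q(n) = (A + Bn)·(-6)ⁿ

Characteristic: r² + 12r + 36 = 0, Roots: r = -6 (double root)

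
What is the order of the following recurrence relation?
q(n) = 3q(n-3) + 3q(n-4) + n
The order is the largest lag k for which q(n-k) appears. Here the deepest term is q(n-4) (the n term is non-homogeneous and does not affect the order), so the order is 4.

Order 4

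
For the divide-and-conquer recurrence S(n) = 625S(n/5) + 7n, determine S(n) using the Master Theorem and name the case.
Master Theorem template: S(n) = a·S(n/b) + f(n).
Here: a=625, b=5, f(n)=7n
Compute log_b(a) = log_5(625) = 4.
f(n) = 7n = O(n^(4-ε)) with ε = 3. Case 1: S(n) = Θ(n^log_b(a)) = Θ(n^4).

Case 1: S(n) = Θ(n^4)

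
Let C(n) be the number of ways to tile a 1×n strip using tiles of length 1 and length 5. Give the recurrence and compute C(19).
Condition on the last tile: it has length 1 (leaving a 1×(n-1) strip) or length 5 (leaving a 1×(n-5) strip), so C(n) = C(n-1) + C(n-5) (order-5 linear recurrence).
For 0 ≤ i < 5 only unit tiles fit, so C(i) = 1.
Iterating the recurrence: C(5) = 2, C(6) = 3, C(7) = 4, C(8) = 5, C(9) = 6, C(10) = 8, C(11) = 11, C(12) = 15, C(13) = 20, C(14) = 26, C(15) = 34, C(16) = 45, C(17) = 60, C(18) = 80, C(19) = 106.

C(n) = C(n-1) + C(n-5), with C(i) = 1 for 0 ≤ i < 5; C(19) = 106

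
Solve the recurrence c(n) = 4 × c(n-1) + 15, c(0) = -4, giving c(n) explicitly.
Recurrence: c(n) = 4 × c(n-1) + 15, initial: c(0) = -4.
Try c(n) = A·4ⁿ + C. Substituting: A·4ⁿ + C = 4(A·4ⁿ⁻¹ + C) + 15 = A·4ⁿ + 4C + 15, so C = 4C + 15, giving C = -5. Then c(0) = A - 5 = -4 gives A = 1.

c(n) = 4ⁿ - 5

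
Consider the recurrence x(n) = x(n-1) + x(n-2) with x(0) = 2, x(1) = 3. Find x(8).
Computing the sequence terms:
2, 3, 5, 8, 13, 21, 34, 55, 89

89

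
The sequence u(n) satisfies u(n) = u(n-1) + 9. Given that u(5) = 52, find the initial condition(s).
u(5) = u(0) + 5·9, so u(0) = 52 - 45 = 7.

u(0) = 7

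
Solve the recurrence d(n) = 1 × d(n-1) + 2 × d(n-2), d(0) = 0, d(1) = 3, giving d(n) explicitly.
Recurrence: d(n) = 1 × d(n-1) + 2 × d(n-2), initial: d(0) = 0, d(1) = 3.
Characteristic equation: r² - 1r - 2 = 0, which factors as (r - 2)(r + 1) = 0, so r = 2, -1. General solution d(n) = A·2ⁿ + B·(-1)ⁿ. From d(0) = 0: A + B = 0. From d(1) = 3: 2A - 1B = 3. Solving gives A = 1, B = -1.

d(n) = 2ⁿ - (-1)ⁿ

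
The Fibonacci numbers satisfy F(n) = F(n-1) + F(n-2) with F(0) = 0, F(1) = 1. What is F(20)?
Computing the sequence terms:
0, 1, 1, 2, 3, 5, 8, 13, 21, 34, 55, 89, 144, 233, 377, 610, 987, 1597, 2584, 4181, 6765

6765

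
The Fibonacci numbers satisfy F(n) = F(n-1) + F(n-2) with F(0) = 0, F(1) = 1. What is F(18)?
Computing the sequence terms:
0, 1, 1, 2, 3, 5, 8, 13, 21, 34, 55, 89, 144, 233, 377, 610, 987, 1597, 2584

2584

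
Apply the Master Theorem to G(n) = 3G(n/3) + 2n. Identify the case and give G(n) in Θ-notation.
Master Theorem template: G(n) = a·G(n/b) + f(n).
Here: a=3, b=3, f(n)=2n
Compute log_b(a) = log_3(3) = 1.
f(n) = 2n = Θ(n). Case 2: G(n) = Θ(n log n).

Case 2: G(n) = Θ(n log n)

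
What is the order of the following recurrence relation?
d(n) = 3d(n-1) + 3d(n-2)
The order is the largest lag k for which d(n-k) appears. Here the deepest term is d(n-2), so the order is 2.

Order 2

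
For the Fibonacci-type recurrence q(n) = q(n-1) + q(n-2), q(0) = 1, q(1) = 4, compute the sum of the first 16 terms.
Computing the sequence terms: 1, 4, 5, 9, 14, 23, 37, 60, 97, 157, 254, 411, 665, 1076, 1741, 2817
Adding these values together:

7371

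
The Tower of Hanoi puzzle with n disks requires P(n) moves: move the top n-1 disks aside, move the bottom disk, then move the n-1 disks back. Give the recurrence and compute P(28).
Moving n disks = move the top n-1 disks aside (P(n-1) moves) + move the largest disk (1 move) + move the n-1 disks back on top (P(n-1) moves), so P(n) = 2P(n-1) + 1, with P(1) = 1 (a single disk takes one move).
First terms: 1, 3, 7, 15, 31, 63, … — each is one less than a power of 2. Indeed P(n) + 1 = 2(P(n-1) + 1) with P(1) + 1 = 2, so P(n) + 1 = 2ⁿ and P(n) = 2ⁿ - 1.
Hence P(28) = 2^28 - 1 = 268435456 - 1 = 268435455.

P(n) = 2P(n-1) + 1, P(1) = 1; P(28) = 268435455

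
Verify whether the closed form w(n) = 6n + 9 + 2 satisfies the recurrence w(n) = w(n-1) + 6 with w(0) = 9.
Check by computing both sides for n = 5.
From the recurrence with w(0) = 9:
  w(0) = 9, w(1) = 15, w(2) = 21, w(3) = 27, w(4) = 33, w(5) = 39
  so the recurrence gives w(5) = 39.
From the proposed closed form w(n) = 6n + 9 + 2:
  w(5) = 41.
The recurrence gives 39 but the closed form gives 41, so the closed form does not satisfy the recurrence.

No, the closed form is incorrect.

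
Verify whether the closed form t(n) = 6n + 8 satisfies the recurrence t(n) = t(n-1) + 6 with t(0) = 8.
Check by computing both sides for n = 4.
From the recurrence with t(0) = 8:
  t(0) = 8, t(1) = 14, t(2) = 20, t(3) = 26, t(4) = 32
  so the recurrence gives t(4) = 32.
From the proposed closed form t(n) = 6n + 8:
  t(4) = 32.
Both sides give 32 at n = 4, and the initial condition(s) match, so the closed form is consistent.

Yes, the closed form is correct.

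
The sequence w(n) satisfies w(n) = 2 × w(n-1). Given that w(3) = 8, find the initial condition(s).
In general w(n) = 2ⁿ · w(0). At n = 3: w(0) = w(3) / 2^3 = 8 / 8 = 1.

w(0) = 1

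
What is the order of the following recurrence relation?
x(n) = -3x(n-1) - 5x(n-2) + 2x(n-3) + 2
The order is the largest lag k for which x(n-k) appears. Here the deepest term is x(n-3) (the 2 term is non-homogeneous and does not affect the order), so the order is 3.

Order 3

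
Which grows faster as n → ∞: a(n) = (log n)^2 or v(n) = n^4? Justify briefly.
Comparing growth rates:
Growth-rate hierarchy: log n ≺ any polynomial ≺ any exponential cⁿ (c>1) ≺ n! ≺ nⁿ.
polynomial degree 4 dominates polylogarithmic (log n)^2 asymptotically.

v(n) grows faster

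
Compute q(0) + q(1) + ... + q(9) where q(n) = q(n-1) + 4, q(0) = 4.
Computing the sequence terms: 4, 8, 12, 16, 20, 24, 28, 32, 36, 40
Adding these values together:

220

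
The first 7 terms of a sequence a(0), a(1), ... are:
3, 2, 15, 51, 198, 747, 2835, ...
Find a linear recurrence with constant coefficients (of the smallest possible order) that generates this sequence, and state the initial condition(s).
Look for the lowest-order linear relation among consecutive terms.
Observation: a(n) - 3·a(n-1) - (3)·a(n-2) = 0 holds for the shown terms, and no order-1 relation a(n) = α·a(n-1) + β fits.
Check at n=3: 3·15 + (3)·2 = 51. ✓

a(n) = 3a(n-1) + 3a(n-2), a(0) = 3, a(1) = 2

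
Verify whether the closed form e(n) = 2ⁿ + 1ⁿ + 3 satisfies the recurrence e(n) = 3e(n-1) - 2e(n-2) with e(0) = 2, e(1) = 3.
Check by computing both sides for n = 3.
From the recurrence with e(0) = 2, e(1) = 3:
  e(0) = 2, e(1) = 3, e(2) = 5, e(3) = 9
  so the recurrence gives e(3) = 9.
From the proposed closed form e(n) = 2ⁿ + 1ⁿ + 3:
  e(3) = 12.
The recurrence gives 9 but the closed form gives 12, so the closed form does not satisfy the recurrence.

No, the closed form is incorrect.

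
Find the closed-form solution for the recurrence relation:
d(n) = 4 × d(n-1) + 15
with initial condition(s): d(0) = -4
Recurrence: d(n) = 4 × d(n-1) + 15, initial: d(0) = -4.
Try d(n) = A·4ⁿ + C. Substituting: A·4ⁿ + C = 4(A·4ⁿ⁻¹ + C) + 15 = A·4ⁿ + 4C + 15, so C = 4C + 15, giving C = -5. Then d(0) = A - 5 = -4 gives A = 1.

d(n) = 4ⁿ - 5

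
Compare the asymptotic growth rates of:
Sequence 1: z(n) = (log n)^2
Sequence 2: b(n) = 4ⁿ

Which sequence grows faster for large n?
Comparing growth rates:
Growth-rate hierarchy: log n ≺ any polynomial ≺ any exponential cⁿ (c>1) ≺ n! ≺ nⁿ.
exponential base 4 dominates polylogarithmic (log n)^2 asymptotically.

b(n) grows faster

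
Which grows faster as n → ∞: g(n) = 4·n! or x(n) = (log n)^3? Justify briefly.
Comparing growth rates:
Growth-rate hierarchy: log n ≺ any polynomial ≺ any exponential cⁿ (c>1) ≺ n! ≺ nⁿ.
factorial dominates polylogarithmic (log n)^3 asymptotically.

g(n) grows faster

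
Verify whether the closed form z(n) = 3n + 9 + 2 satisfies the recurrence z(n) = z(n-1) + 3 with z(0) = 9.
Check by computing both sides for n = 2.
From the recurrence with z(0) = 9:
  z(0) = 9, z(1) = 12, z(2) = 15
  so the recurrence gives z(2) = 15.
From the proposed closed form z(n) = 3n + 9 + 2:
  z(2) = 17.
The recurrence gives 15 but the closed form gives 17, so the closed form does not satisfy the recurrence.

No, the closed form is incorrect.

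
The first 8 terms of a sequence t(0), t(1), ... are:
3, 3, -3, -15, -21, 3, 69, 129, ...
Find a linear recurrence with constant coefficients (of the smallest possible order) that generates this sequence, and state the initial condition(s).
Look for the lowest-order linear relation among consecutive terms.
Observation: t(n) - 2·t(n-1) - (-3)·t(n-2) = 0 holds for the shown terms, and no order-1 relation t(n) = α·t(n-1) + β fits.
Check at n=3: 2·-3 + (-3)·3 = -15. ✓

t(n) = 2t(n-1) - 3t(n-2), t(0) = 3, t(1) = 3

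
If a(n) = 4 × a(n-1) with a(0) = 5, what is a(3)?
Computing step by step:
a(0) = 5
a(1) = 4 × 5 = 20
a(2) = 4 × 20 = 80
a(3) = 4 × 80 = 320

320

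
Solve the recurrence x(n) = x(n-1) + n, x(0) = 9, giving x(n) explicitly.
Recurrence: x(n) = x(n-1) + n, initial: x(0) = 9.
Telescoping: x(n) = x(0) + Σᵢ₌₁ⁿ i = 9 + n(n+1)/2.

x(n) = n(n+1)/2 + 9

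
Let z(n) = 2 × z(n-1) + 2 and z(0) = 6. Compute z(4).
Computing step by step:
z(0) = 6
z(1) = 2 × 6 + 2 = 14
z(2) = 2 × 14 + 2 = 30
z(3) = 2 × 30 + 2 = 62
z(4) = 2 × 62 + 2 = 126

126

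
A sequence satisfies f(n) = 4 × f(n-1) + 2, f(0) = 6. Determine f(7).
Computing step by step:
f(0) = 6
f(1) = 4 × 6 + 2 = 26
f(2) = 4 × 26 + 2 = 106
f(3) = 4 × 106 + 2 = 426
f(4) = 4 × 426 + 2 = 1706
f(5) = 4 × 1706 + 2 = 6826
f(6) = 4 × 6826 + 2 = 27306
f(7) = 4 × 27306 + 2 = 109226

109226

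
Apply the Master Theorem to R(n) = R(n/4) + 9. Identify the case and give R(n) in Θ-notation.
Master Theorem template: R(n) = a·R(n/b) + f(n).
Here: a=1, b=4, f(n)=9
Compute log_b(a) = log_4(1) = 0.
f(n) = 9 = Θ(1). Case 2: R(n) = Θ(log n).

Case 2: R(n) = Θ(log n)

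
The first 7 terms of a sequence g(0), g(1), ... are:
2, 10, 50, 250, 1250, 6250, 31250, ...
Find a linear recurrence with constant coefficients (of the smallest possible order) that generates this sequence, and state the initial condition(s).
Look for the lowest-order linear relation among consecutive terms.
Observation: each term is 5× the previous.
Check at n=2: 5·10 = 50. ✓

g(n) = 5 × g(n-1), g(0) = 2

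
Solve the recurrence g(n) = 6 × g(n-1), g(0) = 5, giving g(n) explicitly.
Recurrence: g(n) = 6 × g(n-1), initial: g(0) = 5.
Each term is 6 times the previous, so this is geometric with ratio 6. After n steps: g(n) = g(0)·6ⁿ = 5·6ⁿ.

g(n) = 5·6ⁿ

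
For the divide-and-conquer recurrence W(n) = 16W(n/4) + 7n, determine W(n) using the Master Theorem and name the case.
Master Theorem template: W(n) = a·W(n/b) + f(n).
Here: a=16, b=4, f(n)=7n
Compute log_b(a) = log_4(16) = 2.
f(n) = 7n = O(n^(2-ε)) with ε = 1. Case 1: W(n) = Θ(n^log_b(a)) = Θ(n^2).

Case 1: W(n) = Θ(n^2)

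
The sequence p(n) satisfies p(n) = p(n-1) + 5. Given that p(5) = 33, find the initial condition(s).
p(5) = p(0) + 5·5, so p(0) = 33 - 25 = 8.

p(0) = 8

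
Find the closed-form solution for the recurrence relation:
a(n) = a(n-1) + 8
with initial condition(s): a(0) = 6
Recurrence: a(n) = a(n-1) + 8, initial: a(0) = 6.
Each step adds 8, so a(n) = a(0) + 8n = 8n + 6.

a(n) = 8n + 6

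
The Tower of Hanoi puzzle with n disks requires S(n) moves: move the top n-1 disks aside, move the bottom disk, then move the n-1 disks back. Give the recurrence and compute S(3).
Moving n disks = move the top n-1 disks aside (S(n-1) moves) + move the largest disk (1 move) + move the n-1 disks back on top (S(n-1) moves), so S(n) = 2S(n-1) + 1, with S(1) = 1 (a single disk takes one move).
First terms: 1, 3, 7, … — each is one less than a power of 2. Indeed S(n) + 1 = 2(S(n-1) + 1) with S(1) + 1 = 2, so S(n) + 1 = 2ⁿ and S(n) = 2ⁿ - 1.
Hence S(3) = 2^3 - 1 = 8 - 1 = 7.

S(n) = 2S(n-1) + 1, S(1) = 1; S(3) = 7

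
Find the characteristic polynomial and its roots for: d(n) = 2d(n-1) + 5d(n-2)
Substitute d(n) = rⁿ and divide through by rⁿ⁻²: r² - 2r - 5 = 0
Discriminant: 2² + 4·5 = 24, not a perfect square, so by the quadratic formula r = (2 ± √24)/2.
General solution: d(n) = A·r₁ⁿ + B·r₂ⁿ where r₁,r₂ = (2 ± √24)/2

Characteristic: r² - 2r - 5 = 0, Roots: r = (2 ± √24)/2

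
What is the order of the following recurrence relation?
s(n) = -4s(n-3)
The order is the largest lag k for which s(n-k) appears. Here the deepest term is s(n-3), so the order is 3.

Order 3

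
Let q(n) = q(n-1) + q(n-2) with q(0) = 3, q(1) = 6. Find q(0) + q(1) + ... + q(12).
Computing the sequence terms: 3, 6, 9, 15, 24, 39, 63, 102, 165, 267, 432, 699, 1131
Adding these values together:

2955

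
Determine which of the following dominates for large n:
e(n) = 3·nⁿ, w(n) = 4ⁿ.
Comparing growth rates:
Growth-rate hierarchy: log n ≺ any polynomial ≺ any exponential cⁿ (c>1) ≺ n! ≺ nⁿ.
super-exponential nⁿ dominates exponential base 4 asymptotically.

e(n) grows faster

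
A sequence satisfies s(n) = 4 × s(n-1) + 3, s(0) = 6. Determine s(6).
Computing step by step:
s(0) = 6
s(1) = 4 × 6 + 3 = 27
s(2) = 4 × 27 + 3 = 111
s(3) = 4 × 111 + 3 = 447
s(4) = 4 × 447 + 3 = 1791
s(5) = 4 × 1791 + 3 = 7167
s(6) = 4 × 7167 + 3 = 28671

28671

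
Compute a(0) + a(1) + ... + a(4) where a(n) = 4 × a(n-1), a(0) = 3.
Computing the sequence terms: 3, 12, 48, 192, 768
Adding these values together:

1023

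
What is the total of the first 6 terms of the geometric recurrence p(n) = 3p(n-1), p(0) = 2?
Computing the sequence terms: 2, 6, 18, 54, 162, 486
Adding these values together:

728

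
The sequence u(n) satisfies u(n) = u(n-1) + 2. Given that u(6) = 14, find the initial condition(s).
u(6) = u(0) + 6·2, so u(0) = 14 - 12 = 2.

u(0) = 2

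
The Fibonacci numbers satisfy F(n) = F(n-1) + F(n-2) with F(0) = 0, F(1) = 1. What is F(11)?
Computing the sequence terms:
0, 1, 1, 2, 3, 5, 8, 13, 21, 34, 55, 89

89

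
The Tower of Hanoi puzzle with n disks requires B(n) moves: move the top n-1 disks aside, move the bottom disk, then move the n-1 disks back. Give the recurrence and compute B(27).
Moving n disks = move the top n-1 disks aside (B(n-1) moves) + move the largest disk (1 move) + move the n-1 disks back on top (B(n-1) moves), so B(n) = 2B(n-1) + 1, with B(1) = 1 (a single disk takes one move).
First terms: 1, 3, 7, 15, 31, 63, … — each is one less than a power of 2. Indeed B(n) + 1 = 2(B(n-1) + 1) with B(1) + 1 = 2, so B(n) + 1 = 2ⁿ and B(n) = 2ⁿ - 1.
Hence B(27) = 2^27 - 1 = 134217728 - 1 = 134217727.

B(n) = 2B(n-1) + 1, B(1) = 1; B(27) = 134217727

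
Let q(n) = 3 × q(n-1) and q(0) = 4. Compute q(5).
Computing step by step:
q(0) = 4
q(1) = 3 × 4 = 12
q(2) = 3 × 12 = 36
q(3) = 3 × 36 = 108
q(4) = 3 × 108 = 324
q(5) = 3 × 324 = 972

972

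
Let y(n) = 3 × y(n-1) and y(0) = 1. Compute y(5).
Computing step by step:
y(0) = 1
y(1) = 3 × 1 = 3
y(2) = 3 × 3 = 9
y(3) = 3 × 9 = 27
y(4) = 3 × 27 = 81
y(5) = 3 × 81 = 243

243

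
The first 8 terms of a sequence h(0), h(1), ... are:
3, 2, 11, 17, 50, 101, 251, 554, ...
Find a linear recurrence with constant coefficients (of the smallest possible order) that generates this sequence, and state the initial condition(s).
Look for the lowest-order linear relation among consecutive terms.
Observation: h(n) - 1·h(n-1) - (3)·h(n-2) = 0 holds for the shown terms, and no order-1 relation h(n) = α·h(n-1) + β fits.
Check at n=3: 1·11 + (3)·2 = 17. ✓

h(n) = h(n-1) + 3h(n-2), h(0) = 3, h(1) = 2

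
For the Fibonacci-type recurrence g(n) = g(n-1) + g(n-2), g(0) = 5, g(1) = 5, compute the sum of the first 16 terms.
Computing the sequence terms: 5, 5, 10, 15, 25, 40, 65, 105, 170, 275, 445, 720, 1165, 1885, 3050, 4935
Adding these values together:

12915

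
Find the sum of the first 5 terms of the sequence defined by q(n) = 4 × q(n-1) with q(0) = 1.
Computing the sequence terms: 1, 4, 16, 64, 256
Adding these values together:

341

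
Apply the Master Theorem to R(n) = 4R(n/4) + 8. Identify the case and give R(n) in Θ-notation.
Master Theorem template: R(n) = a·R(n/b) + f(n).
Here: a=4, b=4, f(n)=8
Compute log_b(a) = log_4(4) = 1.
f(n) = 8 = O(n^(1-ε)) with ε = 1. Case 1: R(n) = Θ(n^log_b(a)) = Θ(n).

Case 1: R(n) = Θ(n)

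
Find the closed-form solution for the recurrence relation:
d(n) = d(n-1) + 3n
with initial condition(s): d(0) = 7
Recurrence: d(n) = d(n-1) + 3n, initial: d(0) = 7.
Telescoping: d(n) = d(0) + 3·Σᵢ₌₁ⁿ i = 7 + 3·n(n+1)/2.

d(n) = 3·n(n+1)/2 + 7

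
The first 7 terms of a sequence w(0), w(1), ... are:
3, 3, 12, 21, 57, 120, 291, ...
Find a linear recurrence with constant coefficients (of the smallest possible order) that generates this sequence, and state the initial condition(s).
Look for the lowest-order linear relation among consecutive terms.
Observation: w(n) - 1·w(n-1) - (3)·w(n-2) = 0 holds for the shown terms, and no order-1 relation w(n) = α·w(n-1) + β fits.
Check at n=3: 1·12 + (3)·3 = 21. ✓

w(n) = w(n-1) + 3w(n-2), w(0) = 3, w(1) = 3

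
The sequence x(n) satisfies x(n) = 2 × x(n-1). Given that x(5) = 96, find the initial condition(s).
In general x(n) = 2ⁿ · x(0). At n = 5: x(0) = x(5) / 2^5 = 96 / 32 = 3.

x(0) = 3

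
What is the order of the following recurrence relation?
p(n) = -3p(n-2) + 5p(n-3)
The order is the largest lag k for which p(n-k) appears. Here the deepest term is p(n-3), so the order is 3.

Order 3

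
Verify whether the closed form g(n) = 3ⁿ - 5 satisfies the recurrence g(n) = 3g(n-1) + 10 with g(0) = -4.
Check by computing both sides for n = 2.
From the recurrence with g(0) = -4:
  g(0) = -4, g(1) = -2, g(2) = 4
  so the recurrence gives g(2) = 4.
From the proposed closed form g(n) = 3ⁿ - 5:
  g(2) = 4.
Both sides give 4 at n = 2, and the initial condition(s) match, so the closed form is consistent.

Yes, the closed form is correct.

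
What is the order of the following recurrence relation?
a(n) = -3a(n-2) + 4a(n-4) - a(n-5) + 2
The order is the largest lag k for which a(n-k) appears. Here the deepest term is a(n-5) (the 2 term is non-homogeneous and does not affect the order), so the order is 5.

Order 5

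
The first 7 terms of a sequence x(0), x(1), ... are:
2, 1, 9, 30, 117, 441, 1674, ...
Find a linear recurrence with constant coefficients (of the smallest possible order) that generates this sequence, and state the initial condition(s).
Look for the lowest-order linear relation among consecutive terms.
Observation: x(n) - 3·x(n-1) - (3)·x(n-2) = 0 holds for the shown terms, and no order-1 relation x(n) = α·x(n-1) + β fits.
Check at n=3: 3·9 + (3)·1 = 30. ✓

x(n) = 3x(n-1) + 3x(n-2), x(0) = 2, x(1) = 1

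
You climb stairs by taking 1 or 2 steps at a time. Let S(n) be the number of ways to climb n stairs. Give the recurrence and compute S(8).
Condition on the size of the last step (1 to 2): before it there were n-1, …, n-2 stairs climbed, and these cases are disjoint, so S(n) = S(n-1) + S(n-2) (Fibonacci-type sequence).
Initial conditions by direct count (compositions of i into parts ≤ 2): S(1) = 1; S(2) = 2.
Iterating the recurrence: S(3) = 3, S(4) = 5, S(5) = 8, S(6) = 13, S(7) = 21, S(8) = 34.

S(n) = S(n-1) + S(n-2), S(1) = 1, S(2) = 2; S(8) = 34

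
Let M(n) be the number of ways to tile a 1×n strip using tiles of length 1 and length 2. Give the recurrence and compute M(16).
Condition on the last tile: it has length 1 (leaving a 1×(n-1) strip) or length 2 (leaving a 1×(n-2) strip), so M(n) = M(n-1) + M(n-2) (order-2 linear recurrence).
For 0 ≤ i < 2 only unit tiles fit, so M(i) = 1.
Iterating the recurrence: M(2) = 2, M(3) = 3, M(4) = 5, M(5) = 8, M(6) = 13, M(7) = 21, M(8) = 34, M(9) = 55, M(10) = 89, M(11) = 144, M(12) = 233, M(13) = 377, M(14) = 610, M(15) = 987, M(16) = 1597.

M(n) = M(n-1) + M(n-2), with M(i) = 1 for 0 ≤ i < 2; M(16) = 1597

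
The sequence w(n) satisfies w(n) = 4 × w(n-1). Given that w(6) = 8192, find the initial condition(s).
In general w(n) = 4ⁿ · w(0). At n = 6: w(0) = w(6) / 4^6 = 8192 / 4096 = 2.

w(0) = 2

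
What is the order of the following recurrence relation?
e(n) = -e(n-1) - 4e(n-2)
The order is the largest lag k for which e(n-k) appears. Here the deepest term is e(n-2), so the order is 2.

Order 2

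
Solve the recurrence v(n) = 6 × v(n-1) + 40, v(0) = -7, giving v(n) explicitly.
Recurrence: v(n) = 6 × v(n-1) + 40, initial: v(0) = -7.
Try v(n) = A·6ⁿ + C. Substituting: A·6ⁿ + C = 6(A·6ⁿ⁻¹ + C) + 40 = A·6ⁿ + 6C + 40, so C = 6C + 40, giving C = -8. Then v(0) = A - 8 = -7 gives A = 1.

v(n) = 6ⁿ - 8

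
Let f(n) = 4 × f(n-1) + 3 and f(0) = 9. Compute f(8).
Computing step by step:
f(0) = 9
f(1) = 4 × 9 + 3 = 39
f(2) = 4 × 39 + 3 = 159
f(3) = 4 × 159 + 3 = 639
f(4) = 4 × 639 + 3 = 2559
f(5) = 4 × 2559 + 3 = 10239
f(6) = 4 × 10239 + 3 = 40959
f(7) = 4 × 40959 + 3 = 163839
f(8) = 4 × 163839 + 3 = 655359

655359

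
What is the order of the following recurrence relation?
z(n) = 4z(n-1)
The order is the largest lag k for which z(n-k) appears. Here the deepest term is z(n-1), so the order is 1.

Order 1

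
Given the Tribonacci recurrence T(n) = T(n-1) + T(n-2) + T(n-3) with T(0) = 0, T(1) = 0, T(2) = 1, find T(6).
Computing the sequence terms:
0, 0, 1, 1, 2, 4, 7

7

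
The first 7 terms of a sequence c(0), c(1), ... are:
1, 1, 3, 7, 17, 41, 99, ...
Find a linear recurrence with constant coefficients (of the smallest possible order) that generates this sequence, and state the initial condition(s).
Look for the lowest-order linear relation among consecutive terms.
Observation: c(n) - 2·c(n-1) - (1)·c(n-2) = 0 holds for the shown terms, and no order-1 relation c(n) = α·c(n-1) + β fits.
Check at n=3: 2·3 + (1)·1 = 7. ✓

c(n) = 2c(n-1) + c(n-2), c(0) = 1, c(1) = 1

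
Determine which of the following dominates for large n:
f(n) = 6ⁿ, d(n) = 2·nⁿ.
Comparing growth rates:
Growth-rate hierarchy: log n ≺ any polynomial ≺ any exponential cⁿ (c>1) ≺ n! ≺ nⁿ.
super-exponential nⁿ dominates exponential base 6 asymptotically.

d(n) grows faster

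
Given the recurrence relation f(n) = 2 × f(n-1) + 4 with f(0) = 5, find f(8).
Computing step by step:
f(0) = 5
f(1) = 2 × 5 + 4 = 14
f(2) = 2 × 14 + 4 = 32
f(3) = 2 × 32 + 4 = 68
f(4) = 2 × 68 + 4 = 140
f(5) = 2 × 140 + 4 = 284
f(6) = 2 × 284 + 4 = 572
f(7) = 2 × 572 + 4 = 1148
f(8) = 2 × 1148 + 4 = 2300

2300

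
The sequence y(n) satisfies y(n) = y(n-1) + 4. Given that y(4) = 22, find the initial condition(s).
y(4) = y(0) + 4·4, so y(0) = 22 - 16 = 6.

y(0) = 6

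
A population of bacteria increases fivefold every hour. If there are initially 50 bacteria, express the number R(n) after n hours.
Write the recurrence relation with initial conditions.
Each hour multiplies the count by 5, so the count after n hours depends only on the count after n-1 hours: R(n) = 5 × R(n-1). The starting count gives R(0) = 50.
Unrolling n times gives the closed form R(n) = 50 × 5ⁿ.

R(n) = 5 × R(n-1), R(0) = 50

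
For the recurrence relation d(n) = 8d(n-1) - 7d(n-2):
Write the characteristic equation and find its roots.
Substitute d(n) = rⁿ and divide through by rⁿ⁻²: r² - 8r + 7 = 0
Factor: (r - 7)(r - 1) = 0, so r = 7, 1.
General solution: d(n) = A·7ⁿ + B·1ⁿ

Characteristic: r² - 8r + 7 = 0, Roots: r = 7, 1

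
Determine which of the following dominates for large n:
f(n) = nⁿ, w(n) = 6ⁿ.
Comparing growth rates:
Growth-rate hierarchy: log n ≺ any polynomial ≺ any exponential cⁿ (c>1) ≺ n! ≺ nⁿ.
super-exponential nⁿ dominates exponential base 6 asymptotically.

f(n) grows faster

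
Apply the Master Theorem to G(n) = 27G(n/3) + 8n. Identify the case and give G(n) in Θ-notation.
Master Theorem template: G(n) = a·G(n/b) + f(n).
Here: a=27, b=3, f(n)=8n
Compute log_b(a) = log_3(27) = 3.
f(n) = 8n = O(n^(3-ε)) with ε = 2. Case 1: G(n) = Θ(n^log_b(a)) = Θ(n^3).

Case 1: G(n) = Θ(n^3)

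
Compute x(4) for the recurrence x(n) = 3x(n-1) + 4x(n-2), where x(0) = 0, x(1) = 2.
Computing the sequence terms:
0, 2, 6, 26, 102

102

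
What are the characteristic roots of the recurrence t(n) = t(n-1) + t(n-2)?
Substitute t(n) = rⁿ and divide through by rⁿ⁻²: r² - r - 1 = 0
Discriminant: 1² + 4·1 = 5, not a perfect square, so by the quadratic formula r = (1 ± √5)/2.
General solution: t(n) = A·r₁ⁿ + B·r₂ⁿ where r₁,r₂ = (1 ± √5)/2

Characteristic: r² - r - 1 = 0, Roots: r = (1 ± √5)/2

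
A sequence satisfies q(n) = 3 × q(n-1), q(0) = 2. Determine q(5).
Computing step by step:
q(0) = 2
q(1) = 3 × 2 = 6
q(2) = 3 × 6 = 18
q(3) = 3 × 18 = 54
q(4) = 3 × 54 = 162
q(5) = 3 × 162 = 486

486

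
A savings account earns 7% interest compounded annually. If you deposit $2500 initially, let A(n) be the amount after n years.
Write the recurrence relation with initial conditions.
Each year the balance grows by 7%, i.e. is multiplied by 1 + 7/100 = 1.07, so A(n) = 1.07 × A(n-1). The initial deposit gives A(0) = 2500.
Unrolling gives the closed form A(n) = 2500 × (1.07)ⁿ.

A(n) = 1.07 × A(n-1), A(0) = 2500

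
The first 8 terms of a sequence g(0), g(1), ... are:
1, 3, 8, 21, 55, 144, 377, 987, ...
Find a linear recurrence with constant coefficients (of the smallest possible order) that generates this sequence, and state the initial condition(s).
Look for the lowest-order linear relation among consecutive terms.
Observation: g(n) - 3·g(n-1) - (-1)·g(n-2) = 0 holds for the shown terms, and no order-1 relation g(n) = α·g(n-1) + β fits.
Check at n=3: 3·8 + (-1)·3 = 21. ✓

g(n) = 3g(n-1) - g(n-2), g(0) = 1, g(1) = 3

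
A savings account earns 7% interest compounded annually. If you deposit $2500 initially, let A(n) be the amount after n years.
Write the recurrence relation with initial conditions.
Each year the balance grows by 7%, i.e. is multiplied by 1 + 7/100 = 1.07, so A(n) = 1.07 × A(n-1). The initial deposit gives A(0) = 2500.
Unrolling gives the closed form A(n) = 2500 × (1.07)ⁿ.

A(n) = 1.07 × A(n-1), A(0) = 2500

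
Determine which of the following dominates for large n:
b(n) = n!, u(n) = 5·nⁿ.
Comparing growth rates:
Growth-rate hierarchy: log n ≺ any polynomial ≺ any exponential cⁿ (c>1) ≺ n! ≺ nⁿ.
super-exponential nⁿ dominates factorial asymptotically.

u(n) grows faster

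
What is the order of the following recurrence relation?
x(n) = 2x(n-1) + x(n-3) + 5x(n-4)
The order is the largest lag k for which x(n-k) appears. Here the deepest term is x(n-4), so the order is 4.

Order 4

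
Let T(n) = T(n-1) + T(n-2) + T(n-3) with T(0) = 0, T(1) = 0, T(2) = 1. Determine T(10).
Computing the sequence terms:
0, 0, 1, 1, 2, 4, 7, 13, 24, 44, 81

81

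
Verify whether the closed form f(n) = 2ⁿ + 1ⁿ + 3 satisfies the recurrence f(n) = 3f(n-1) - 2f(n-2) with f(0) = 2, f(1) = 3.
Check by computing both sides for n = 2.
From the recurrence with f(0) = 2, f(1) = 3:
  f(0) = 2, f(1) = 3, f(2) = 5
  so the recurrence gives f(2) = 5.
From the proposed closed form f(n) = 2ⁿ + 1ⁿ + 3:
  f(2) = 8.
The recurrence gives 5 but the closed form gives 8, so the closed form does not satisfy the recurrence.

No, the closed form is incorrect.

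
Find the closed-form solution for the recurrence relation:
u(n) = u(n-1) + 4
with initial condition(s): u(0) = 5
Recurrence: u(n) = u(n-1) + 4, initial: u(0) = 5.
Each step adds 4, so u(n) = u(0) + 4n = 4n + 5.

u(n) = 4n + 5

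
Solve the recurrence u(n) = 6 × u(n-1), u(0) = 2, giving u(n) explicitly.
Recurrence: u(n) = 6 × u(n-1), initial: u(0) = 2.
Each term is 6 times the previous, so this is geometric with ratio 6. After n steps: u(n) = u(0)·6ⁿ = 2·6ⁿ.

u(n) = 2·6ⁿ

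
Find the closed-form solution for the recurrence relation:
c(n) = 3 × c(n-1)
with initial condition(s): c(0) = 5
Recurrence: c(n) = 3 × c(n-1), initial: c(0) = 5.
Each term is 3 times the previous, so this is geometric with ratio 3. After n steps: c(n) = c(0)·3ⁿ = 5·3ⁿ.

c(n) = 5·3ⁿ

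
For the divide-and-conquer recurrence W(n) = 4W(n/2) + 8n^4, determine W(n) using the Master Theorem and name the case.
Master Theorem template: W(n) = a·W(n/b) + f(n).
Here: a=4, b=2, f(n)=8n^4
Compute log_b(a) = log_2(4) = 2.
f(n) = 8n^4 = Ω(n^(2+ε)) with ε = 2, and the regularity condition holds (a·f(n/b) = (a/b^4)·f(n) with a/b^4 = 2^-2 < 1). Case 3: W(n) = Θ(f(n)) = Θ(n^4).

Case 3: W(n) = Θ(n^4)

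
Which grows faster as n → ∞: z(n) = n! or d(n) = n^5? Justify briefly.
Comparing growth rates:
Growth-rate hierarchy: log n ≺ any polynomial ≺ any exponential cⁿ (c>1) ≺ n! ≺ nⁿ.
factorial dominates polynomial degree 5 asymptotically.

z(n) grows faster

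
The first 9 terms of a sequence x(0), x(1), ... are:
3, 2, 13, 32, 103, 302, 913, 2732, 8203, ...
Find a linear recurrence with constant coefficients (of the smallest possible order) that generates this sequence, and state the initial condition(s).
Look for the lowest-order linear relation among consecutive terms.
Observation: x(n) - 2·x(n-1) - (3)·x(n-2) = 0 holds for the shown terms, and no order-1 relation x(n) = α·x(n-1) + β fits.
Check at n=3: 2·13 + (3)·2 = 32. ✓

x(n) = 2x(n-1) + 3x(n-2), x(0) = 3, x(1) = 2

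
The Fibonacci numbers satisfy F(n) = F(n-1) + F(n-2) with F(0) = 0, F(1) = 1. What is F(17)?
Computing the sequence terms:
0, 1, 1, 2, 3, 5, 8, 13, 21, 34, 55, 89, 144, 233, 377, 610, 987, 1597

1597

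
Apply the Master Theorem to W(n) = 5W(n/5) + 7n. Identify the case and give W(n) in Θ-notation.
Master Theorem template: W(n) = a·W(n/b) + f(n).
Here: a=5, b=5, f(n)=7n
Compute log_b(a) = log_5(5) = 1.
f(n) = 7n = Θ(n). Case 2: W(n) = Θ(n log n).

Case 2: W(n) = Θ(n log n)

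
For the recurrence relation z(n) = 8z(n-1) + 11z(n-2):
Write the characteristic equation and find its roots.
Substitute z(n) = rⁿ and divide through by rⁿ⁻²: r² - 8r - 11 = 0
Discriminant: 8² + 4·11 = 108, not a perfect square, so by the quadratic formula r = (8 ± √108)/2.
General solution: z(n) = A·r₁ⁿ + B·r₂ⁿ where r₁,r₂ = (8 ± √108)/2

Characteristic: r² - 8r - 11 = 0, Roots: r = (8 ± √108)/2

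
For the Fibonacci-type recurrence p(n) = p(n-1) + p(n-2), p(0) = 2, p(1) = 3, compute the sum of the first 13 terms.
Computing the sequence terms: 2, 3, 5, 8, 13, 21, 34, 55, 89, 144, 233, 377, 610
Adding these values together:

1594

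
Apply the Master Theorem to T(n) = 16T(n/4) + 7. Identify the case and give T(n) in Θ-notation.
Master Theorem template: T(n) = a·T(n/b) + f(n).
Here: a=16, b=4, f(n)=7
Compute log_b(a) = log_4(16) = 2.
f(n) = 7 = O(n^(2-ε)) with ε = 2. Case 1: T(n) = Θ(n^log_b(a)) = Θ(n^2).

Case 1: T(n) = Θ(n^2)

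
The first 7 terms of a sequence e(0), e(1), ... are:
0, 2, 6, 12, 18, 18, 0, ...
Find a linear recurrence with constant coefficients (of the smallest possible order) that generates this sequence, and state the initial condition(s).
Look for the lowest-order linear relation among consecutive terms.
Observation: e(n) - 3·e(n-1) - (-3)·e(n-2) = 0 holds for the shown terms, and no order-1 relation e(n) = α·e(n-1) + β fits.
Check at n=3: 3·6 + (-3)·2 = 12. ✓

e(n) = 3e(n-1) - 3e(n-2), e(0) = 0, e(1) = 2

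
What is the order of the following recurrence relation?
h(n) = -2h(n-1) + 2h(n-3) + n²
The order is the largest lag k for which h(n-k) appears. Here the deepest term is h(n-3) (the n² term is non-homogeneous and does not affect the order), so the order is 3.

Order 3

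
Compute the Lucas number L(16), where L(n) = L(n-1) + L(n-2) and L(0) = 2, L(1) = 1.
Computing the sequence terms:
2, 1, 3, 4, 7, 11, 18, 29, 47, 76, 123, 199, 322, 521, 843, 1364, 2207

2207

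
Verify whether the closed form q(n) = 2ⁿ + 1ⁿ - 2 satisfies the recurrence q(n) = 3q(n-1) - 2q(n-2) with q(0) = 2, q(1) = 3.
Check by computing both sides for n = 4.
From the recurrence with q(0) = 2, q(1) = 3:
  q(0) = 2, q(1) = 3, q(2) = 5, q(3) = 9, q(4) = 17
  so the recurrence gives q(4) = 17.
From the proposed closed form q(n) = 2ⁿ + 1ⁿ - 2:
  q(4) = 15.
The recurrence gives 17 but the closed form gives 15, so the closed form does not satisfy the recurrence.

No, the closed form is incorrect.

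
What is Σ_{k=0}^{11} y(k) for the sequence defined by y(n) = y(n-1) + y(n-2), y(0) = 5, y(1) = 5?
Computing the sequence terms: 5, 5, 10, 15, 25, 40, 65, 105, 170, 275, 445, 720
Adding these values together:

1880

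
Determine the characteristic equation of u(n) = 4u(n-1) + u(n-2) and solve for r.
Substitute u(n) = rⁿ and divide through by rⁿ⁻²: r² - 4r - 1 = 0
Discriminant: 4² + 4·1 = 20, not a perfect square, so by the quadratic formula r = (4 ± √20)/2.
General solution: u(n) = A·r₁ⁿ + B·r₂ⁿ where r₁,r₂ = (4 ± √20)/2

Characteristic: r² - 4r - 1 = 0, Roots: r = (4 ± √20)/2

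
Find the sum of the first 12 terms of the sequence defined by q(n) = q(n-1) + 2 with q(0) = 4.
Computing the sequence terms: 4, 6, 8, 10, 12, 14, 16, 18, 20, 22, 24, 26
Adding these values together:

180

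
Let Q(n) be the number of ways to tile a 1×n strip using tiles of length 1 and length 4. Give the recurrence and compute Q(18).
Condition on the last tile: it has length 1 (leaving a 1×(n-1) strip) or length 4 (leaving a 1×(n-4) strip), so Q(n) = Q(n-1) + Q(n-4) (order-4 linear recurrence).
For 0 ≤ i < 4 only unit tiles fit, so Q(i) = 1.
Iterating the recurrence: Q(4) = 2, Q(5) = 3, Q(6) = 4, Q(7) = 5, Q(8) = 7, Q(9) = 10, Q(10) = 14, Q(11) = 19, Q(12) = 26, Q(13) = 36, Q(14) = 50, Q(15) = 69, Q(16) = 95, Q(17) = 131, Q(18) = 181.

Q(n) = Q(n-1) + Q(n-4), with Q(i) = 1 for 0 ≤ i < 4; Q(18) = 181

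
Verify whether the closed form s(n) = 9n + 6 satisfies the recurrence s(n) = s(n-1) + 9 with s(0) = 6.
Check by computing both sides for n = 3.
From the recurrence with s(0) = 6:
  s(0) = 6, s(1) = 15, s(2) = 24, s(3) = 33
  so the recurrence gives s(3) = 33.
From the proposed closed form s(n) = 9n + 6:
  s(3) = 33.
Both sides give 33 at n = 3, and the initial condition(s) match, so the closed form is consistent.

Yes, the closed form is correct.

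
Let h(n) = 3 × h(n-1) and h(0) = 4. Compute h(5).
Computing step by step:
h(0) = 4
h(1) = 3 × 4 = 12
h(2) = 3 × 12 = 36
h(3) = 3 × 36 = 108
h(4) = 3 × 108 = 324
h(5) = 3 × 324 = 972

972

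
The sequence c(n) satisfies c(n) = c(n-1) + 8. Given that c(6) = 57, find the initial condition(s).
c(6) = c(0) + 6·8, so c(0) = 57 - 48 = 9.

c(0) = 9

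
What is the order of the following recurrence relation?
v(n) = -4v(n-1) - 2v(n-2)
The order is the largest lag k for which v(n-k) appears. Here the deepest term is v(n-2), so the order is 2.

Order 2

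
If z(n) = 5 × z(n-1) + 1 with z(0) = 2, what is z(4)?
Computing step by step:
z(0) = 2
z(1) = 5 × 2 + 1 = 11
z(2) = 5 × 11 + 1 = 56
z(3) = 5 × 56 + 1 = 281
z(4) = 5 × 281 + 1 = 1406

1406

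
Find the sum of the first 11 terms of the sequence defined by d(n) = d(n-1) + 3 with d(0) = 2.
Computing the sequence terms: 2, 5, 8, 11, 14, 17, 20, 23, 26, 29, 32
Adding these values together:

187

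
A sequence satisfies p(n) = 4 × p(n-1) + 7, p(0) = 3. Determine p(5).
Computing step by step:
p(0) = 3
p(1) = 4 × 3 + 7 = 19
p(2) = 4 × 19 + 7 = 83
p(3) = 4 × 83 + 7 = 339
p(4) = 4 × 339 + 7 = 1363
p(5) = 4 × 1363 + 7 = 5459

5459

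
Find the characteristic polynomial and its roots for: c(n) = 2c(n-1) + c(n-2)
Substitute c(n) = rⁿ and divide through by rⁿ⁻²: r² - 2r - 1 = 0
Discriminant: 2² + 4·1 = 8, not a perfect square, so by the quadratic formula r = (2 ± √8)/2.
General solution: c(n) = A·r₁ⁿ + B·r₂ⁿ where r₁,r₂ = (2 ± √8)/2

Characteristic: r² - 2r - 1 = 0, Roots: r = (2 ± √8)/2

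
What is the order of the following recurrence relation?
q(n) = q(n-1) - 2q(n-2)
The order is the largest lag k for which q(n-k) appears. Here the deepest term is q(n-2), so the order is 2.

Order 2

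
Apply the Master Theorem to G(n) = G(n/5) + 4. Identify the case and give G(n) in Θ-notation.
Master Theorem template: G(n) = a·G(n/b) + f(n).
Here: a=1, b=5, f(n)=4
Compute log_b(a) = log_5(1) = 0.
f(n) = 4 = Θ(1). Case 2: G(n) = Θ(log n).

Case 2: G(n) = Θ(log n)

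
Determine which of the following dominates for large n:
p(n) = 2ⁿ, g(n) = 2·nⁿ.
Comparing growth rates:
Growth-rate hierarchy: log n ≺ any polynomial ≺ any exponential cⁿ (c>1) ≺ n! ≺ nⁿ.
super-exponential nⁿ dominates exponential base 2 asymptotically.

g(n) grows faster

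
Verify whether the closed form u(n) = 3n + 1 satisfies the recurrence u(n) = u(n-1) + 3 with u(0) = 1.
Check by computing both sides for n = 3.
From the recurrence with u(0) = 1:
  u(0) = 1, u(1) = 4, u(2) = 7, u(3) = 10
  so the recurrence gives u(3) = 10.
From the proposed closed form u(n) = 3n + 1:
  u(3) = 10.
Both sides give 10 at n = 3, and the initial condition(s) match, so the closed form is consistent.

Yes, the closed form is correct.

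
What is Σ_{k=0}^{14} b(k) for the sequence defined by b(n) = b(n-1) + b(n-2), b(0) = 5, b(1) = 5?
Computing the sequence terms: 5, 5, 10, 15, 25, 40, 65, 105, 170, 275, 445, 720, 1165, 1885, 3050
Adding these values together:

7980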